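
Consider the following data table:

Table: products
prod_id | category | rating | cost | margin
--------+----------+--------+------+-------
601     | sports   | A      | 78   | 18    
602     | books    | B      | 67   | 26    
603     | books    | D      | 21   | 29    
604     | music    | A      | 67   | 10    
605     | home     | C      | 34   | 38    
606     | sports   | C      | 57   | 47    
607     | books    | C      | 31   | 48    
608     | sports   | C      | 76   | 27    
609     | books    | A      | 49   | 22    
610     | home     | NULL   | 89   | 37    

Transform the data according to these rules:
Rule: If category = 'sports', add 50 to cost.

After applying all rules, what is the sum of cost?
719

Step 1: Count records where category = 'sports': 3
Step 2: Total bonus added: 3 × 50 = 150
Step 3: Original sum of cost: 569
Step 4: Final sum = 569 + 150 = 719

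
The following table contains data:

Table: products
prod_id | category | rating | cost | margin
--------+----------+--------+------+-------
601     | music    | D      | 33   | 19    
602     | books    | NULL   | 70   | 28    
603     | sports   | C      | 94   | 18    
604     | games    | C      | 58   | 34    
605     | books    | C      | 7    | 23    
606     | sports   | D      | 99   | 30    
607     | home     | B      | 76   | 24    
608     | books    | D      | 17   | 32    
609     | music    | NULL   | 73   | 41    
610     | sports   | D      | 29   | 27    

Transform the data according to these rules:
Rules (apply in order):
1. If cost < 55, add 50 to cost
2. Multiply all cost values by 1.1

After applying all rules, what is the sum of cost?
831.6

Step 1: Apply Rule 1 - Add 50 to records with cost < 55
  - 4 records affected: 86 + (4 × 50) = 286
  - Unaffected records: 470
  - Sum after Rule 1: 756
Step 2: Apply Rule 2 - Multiply all by 1.1
  - 756 × 1.1 = 831.6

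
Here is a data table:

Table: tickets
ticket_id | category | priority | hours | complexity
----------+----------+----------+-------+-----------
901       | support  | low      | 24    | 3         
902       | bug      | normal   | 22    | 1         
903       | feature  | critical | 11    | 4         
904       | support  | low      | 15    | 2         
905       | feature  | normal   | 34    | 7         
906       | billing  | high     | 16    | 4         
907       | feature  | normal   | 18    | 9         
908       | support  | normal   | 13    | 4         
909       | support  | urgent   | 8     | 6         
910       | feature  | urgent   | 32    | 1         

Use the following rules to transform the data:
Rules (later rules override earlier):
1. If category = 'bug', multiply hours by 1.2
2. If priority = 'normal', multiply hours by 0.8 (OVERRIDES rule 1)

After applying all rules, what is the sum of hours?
175.6

Step 1: Rule 2 takes priority for records with priority = 'normal'
  - 4 records: 87 × 0.8 = 69.6
Step 2: Rule 1 applies to remaining records with category = 'bug'
  - 0 records: 0 × 1.2 = 0.0
Step 3: Other records unchanged: 106
Step 4: Final sum = 69.6 + 0.0 + 106 = 175.6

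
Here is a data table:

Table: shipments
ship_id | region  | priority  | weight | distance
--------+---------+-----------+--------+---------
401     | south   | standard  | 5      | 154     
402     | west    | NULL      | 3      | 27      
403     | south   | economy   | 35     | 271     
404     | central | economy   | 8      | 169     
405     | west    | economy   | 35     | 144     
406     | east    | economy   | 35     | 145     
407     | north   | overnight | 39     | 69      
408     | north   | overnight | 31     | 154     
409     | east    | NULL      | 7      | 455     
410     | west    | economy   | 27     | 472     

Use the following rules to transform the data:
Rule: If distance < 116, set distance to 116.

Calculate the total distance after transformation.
2196

Step 1: 2 records have distance < 116
Step 2: These records originally summed to 96
Step 3: After setting to minimum: 2 × 116 = 232
Step 4: Unaffected records sum: 1964
Step 5: Final sum = 232 + 1964 = 2196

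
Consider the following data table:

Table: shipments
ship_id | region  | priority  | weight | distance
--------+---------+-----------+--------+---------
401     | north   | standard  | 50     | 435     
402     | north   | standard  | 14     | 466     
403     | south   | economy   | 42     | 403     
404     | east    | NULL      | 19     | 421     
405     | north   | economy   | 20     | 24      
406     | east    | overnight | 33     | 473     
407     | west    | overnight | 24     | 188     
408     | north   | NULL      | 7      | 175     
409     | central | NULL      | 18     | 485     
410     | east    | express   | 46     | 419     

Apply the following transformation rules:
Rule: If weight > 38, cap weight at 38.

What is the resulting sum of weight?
249

Step 1: 3 records have weight > 38
Step 2: These records originally summed to 138
Step 3: After capping: 3 × 38 = 114
Step 4: Unaffected records sum: 135
Step 5: Final sum = 114 + 135 = 249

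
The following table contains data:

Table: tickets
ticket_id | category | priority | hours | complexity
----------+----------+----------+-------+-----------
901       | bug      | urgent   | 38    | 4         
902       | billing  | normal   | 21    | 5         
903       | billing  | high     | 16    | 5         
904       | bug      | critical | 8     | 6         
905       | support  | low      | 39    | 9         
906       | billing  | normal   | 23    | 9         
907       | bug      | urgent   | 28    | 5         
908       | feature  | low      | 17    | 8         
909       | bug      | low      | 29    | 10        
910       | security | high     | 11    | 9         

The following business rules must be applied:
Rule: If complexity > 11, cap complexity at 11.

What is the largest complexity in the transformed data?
10

Step 1: Original maximum complexity = 10
Step 2: Check cap of 11 against maximum
Step 3: No records exceed the cap (max 10 <= cap 11), so no capping applies
Step 4: Maximum after transformation = 10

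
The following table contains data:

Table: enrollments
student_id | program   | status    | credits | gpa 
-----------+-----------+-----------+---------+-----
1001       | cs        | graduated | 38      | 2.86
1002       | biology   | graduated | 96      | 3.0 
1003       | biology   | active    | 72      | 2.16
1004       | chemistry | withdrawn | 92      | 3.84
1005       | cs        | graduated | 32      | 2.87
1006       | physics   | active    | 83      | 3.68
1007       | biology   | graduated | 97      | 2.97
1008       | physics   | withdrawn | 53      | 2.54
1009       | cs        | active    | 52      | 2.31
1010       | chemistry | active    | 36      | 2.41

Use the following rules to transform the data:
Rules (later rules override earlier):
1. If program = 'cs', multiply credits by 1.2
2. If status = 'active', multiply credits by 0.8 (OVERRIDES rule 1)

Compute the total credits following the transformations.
616.4

Step 1: Rule 2 takes priority for records with status = 'active'
  - 4 records: 243 × 0.8 = 194.4
Step 2: Rule 1 applies to remaining records with program = 'cs'
  - 2 records: 70 × 1.2 = 84.0
Step 3: Other records unchanged: 338
Step 4: Final sum = 194.4 + 84.0 + 338 = 616.4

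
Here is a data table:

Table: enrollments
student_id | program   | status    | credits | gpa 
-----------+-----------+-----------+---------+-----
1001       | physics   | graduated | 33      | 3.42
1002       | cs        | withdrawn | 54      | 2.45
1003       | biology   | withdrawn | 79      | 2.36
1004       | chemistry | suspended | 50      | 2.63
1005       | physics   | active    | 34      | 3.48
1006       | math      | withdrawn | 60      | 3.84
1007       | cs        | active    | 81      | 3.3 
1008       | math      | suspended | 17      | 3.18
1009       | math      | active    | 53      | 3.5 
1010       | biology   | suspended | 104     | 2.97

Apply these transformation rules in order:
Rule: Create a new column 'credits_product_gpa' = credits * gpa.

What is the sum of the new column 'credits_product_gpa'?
1727.56

Step 1: For each record, compute credits * gpa
Example calculations:
  33 * 3.42 = 112.86
  54 * 2.45 = 132.3
  79 * 2.36 = 186.44
  ...
Step 2: Sum all derived values
Step 3: Total = 1727.56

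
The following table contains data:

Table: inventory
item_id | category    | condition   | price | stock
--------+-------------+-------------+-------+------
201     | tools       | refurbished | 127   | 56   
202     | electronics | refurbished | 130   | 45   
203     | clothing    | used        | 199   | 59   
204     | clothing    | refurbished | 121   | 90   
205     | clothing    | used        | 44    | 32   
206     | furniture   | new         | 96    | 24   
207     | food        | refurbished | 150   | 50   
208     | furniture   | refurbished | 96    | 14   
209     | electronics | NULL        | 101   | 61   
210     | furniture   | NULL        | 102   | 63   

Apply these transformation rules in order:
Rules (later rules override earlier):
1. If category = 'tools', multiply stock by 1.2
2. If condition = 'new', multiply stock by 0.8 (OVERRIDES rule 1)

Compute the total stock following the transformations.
500.4

Step 1: Rule 2 takes priority for records with condition = 'new'
  - 1 records: 24 × 0.8 = 19.2
Step 2: Rule 1 applies to remaining records with category = 'tools'
  - 1 records: 56 × 1.2 = 67.2
Step 3: Other records unchanged: 414
Step 4: Final sum = 19.2 + 67.2 + 414 = 500.4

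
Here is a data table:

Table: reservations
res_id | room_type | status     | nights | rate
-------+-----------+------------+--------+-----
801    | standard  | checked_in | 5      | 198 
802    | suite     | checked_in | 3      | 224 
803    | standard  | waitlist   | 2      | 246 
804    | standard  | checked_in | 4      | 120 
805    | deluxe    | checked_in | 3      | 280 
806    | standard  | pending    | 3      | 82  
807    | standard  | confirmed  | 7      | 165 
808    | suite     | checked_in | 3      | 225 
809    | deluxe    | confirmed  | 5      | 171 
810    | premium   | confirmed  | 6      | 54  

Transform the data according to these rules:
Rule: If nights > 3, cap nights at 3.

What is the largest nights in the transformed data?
3

Step 1: Original maximum nights = 7
Step 2: Apply cap at 3
Step 3: 5 records had nights > 3 and were capped
Step 4: Maximum after transformation = 3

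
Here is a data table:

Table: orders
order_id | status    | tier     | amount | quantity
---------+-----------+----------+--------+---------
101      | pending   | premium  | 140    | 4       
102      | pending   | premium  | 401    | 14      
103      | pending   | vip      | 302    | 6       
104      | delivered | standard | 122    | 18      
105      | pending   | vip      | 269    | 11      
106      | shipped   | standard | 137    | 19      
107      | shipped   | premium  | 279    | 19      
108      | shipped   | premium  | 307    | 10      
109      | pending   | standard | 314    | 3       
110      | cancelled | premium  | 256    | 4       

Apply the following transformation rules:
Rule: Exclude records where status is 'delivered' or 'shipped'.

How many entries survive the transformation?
6

Step 1: Count records to exclude
  - 1 (delivered) + 3 (shipped) = 4 records
Step 2: Total records: 10
Step 3: Remaining = 10 - 4 = 6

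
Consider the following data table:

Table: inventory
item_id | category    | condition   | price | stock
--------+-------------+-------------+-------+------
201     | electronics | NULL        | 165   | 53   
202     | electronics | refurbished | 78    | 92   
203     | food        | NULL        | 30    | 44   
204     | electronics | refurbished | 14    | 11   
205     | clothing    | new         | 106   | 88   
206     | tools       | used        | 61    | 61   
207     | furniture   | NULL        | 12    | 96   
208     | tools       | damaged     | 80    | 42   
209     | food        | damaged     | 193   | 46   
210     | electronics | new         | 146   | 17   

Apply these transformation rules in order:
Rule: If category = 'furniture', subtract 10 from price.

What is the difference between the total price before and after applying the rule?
10

Step 1: Original sum of price = 885
Step 2: 1 records have category = 'furniture'
Step 3: Each affected record changes by -10
Step 4: Total change = 1 × -10 = -10
Step 5: New sum = 885 + -10 = 875
Step 6: Difference = |875 - 885| = 10
        (Sum decreased by 10)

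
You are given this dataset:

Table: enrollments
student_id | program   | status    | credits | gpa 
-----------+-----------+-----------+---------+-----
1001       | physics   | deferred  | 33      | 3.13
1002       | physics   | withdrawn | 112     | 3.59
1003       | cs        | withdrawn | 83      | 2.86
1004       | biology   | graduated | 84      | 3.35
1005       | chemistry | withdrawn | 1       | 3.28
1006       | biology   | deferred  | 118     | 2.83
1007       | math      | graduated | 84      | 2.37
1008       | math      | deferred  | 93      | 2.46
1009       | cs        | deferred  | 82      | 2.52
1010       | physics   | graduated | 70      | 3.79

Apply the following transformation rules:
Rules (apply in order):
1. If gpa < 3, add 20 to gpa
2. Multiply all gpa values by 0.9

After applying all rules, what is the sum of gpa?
117.16

Step 1: Apply Rule 1 - Add 20 to records with gpa < 3
  - 5 records affected: 13.04 + (5 × 20) = 113.04
  - Unaffected records: 17.14
  - Sum after Rule 1: 130.18
Step 2: Apply Rule 2 - Multiply all by 0.9
  - 130.18 × 0.9 = 117.16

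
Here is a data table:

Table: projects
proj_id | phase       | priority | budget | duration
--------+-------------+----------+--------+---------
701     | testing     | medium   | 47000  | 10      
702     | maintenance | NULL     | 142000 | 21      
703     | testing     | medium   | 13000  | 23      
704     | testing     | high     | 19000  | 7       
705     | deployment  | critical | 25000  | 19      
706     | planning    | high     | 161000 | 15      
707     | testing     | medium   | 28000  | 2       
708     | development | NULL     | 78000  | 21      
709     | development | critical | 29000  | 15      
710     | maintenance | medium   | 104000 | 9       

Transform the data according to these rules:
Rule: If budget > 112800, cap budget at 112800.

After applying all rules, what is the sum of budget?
568600

Step 1: 2 records have budget > 112800
Step 2: These records originally summed to 303000
Step 3: After capping: 2 × 112800 = 225600
Step 4: Unaffected records sum: 343000
Step 5: Final sum = 225600 + 343000 = 568600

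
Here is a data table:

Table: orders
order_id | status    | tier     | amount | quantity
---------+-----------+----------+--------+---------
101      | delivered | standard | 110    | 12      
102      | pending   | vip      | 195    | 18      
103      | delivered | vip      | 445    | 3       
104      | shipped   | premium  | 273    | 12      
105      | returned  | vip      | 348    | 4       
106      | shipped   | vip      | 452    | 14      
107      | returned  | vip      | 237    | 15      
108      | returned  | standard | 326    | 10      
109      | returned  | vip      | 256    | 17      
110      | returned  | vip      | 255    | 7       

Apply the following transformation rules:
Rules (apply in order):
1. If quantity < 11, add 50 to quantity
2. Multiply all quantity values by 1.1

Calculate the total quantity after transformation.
343.2

Step 1: Apply Rule 1 - Add 50 to records with quantity < 11
  - 4 records affected: 24 + (4 × 50) = 224
  - Unaffected records: 88
  - Sum after Rule 1: 312
Step 2: Apply Rule 2 - Multiply all by 1.1
  - 312 × 1.1 = 343.2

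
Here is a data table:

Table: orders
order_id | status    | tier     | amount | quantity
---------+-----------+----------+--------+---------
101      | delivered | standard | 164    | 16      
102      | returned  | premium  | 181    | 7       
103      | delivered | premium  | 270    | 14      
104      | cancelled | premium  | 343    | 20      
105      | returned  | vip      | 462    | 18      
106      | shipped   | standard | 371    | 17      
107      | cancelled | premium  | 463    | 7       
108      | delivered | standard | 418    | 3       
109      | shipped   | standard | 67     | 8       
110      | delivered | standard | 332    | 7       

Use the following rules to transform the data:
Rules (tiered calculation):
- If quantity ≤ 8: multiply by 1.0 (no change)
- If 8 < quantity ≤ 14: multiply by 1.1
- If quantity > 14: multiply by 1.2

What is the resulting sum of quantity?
132.6

Step 1: Tier 1 (quantity ≤ 8): 5 records, sum = 32 × 1.0 = 32.0
Step 2: Tier 2 (8 < quantity ≤ 14): 1 records, sum = 14 × 1.1 = 15.4
Step 3: Tier 3 (quantity > 14): 4 records, sum = 71 × 1.2 = 85.2
Step 4: Final sum = 32.0 + 15.4 + 85.2 = 132.6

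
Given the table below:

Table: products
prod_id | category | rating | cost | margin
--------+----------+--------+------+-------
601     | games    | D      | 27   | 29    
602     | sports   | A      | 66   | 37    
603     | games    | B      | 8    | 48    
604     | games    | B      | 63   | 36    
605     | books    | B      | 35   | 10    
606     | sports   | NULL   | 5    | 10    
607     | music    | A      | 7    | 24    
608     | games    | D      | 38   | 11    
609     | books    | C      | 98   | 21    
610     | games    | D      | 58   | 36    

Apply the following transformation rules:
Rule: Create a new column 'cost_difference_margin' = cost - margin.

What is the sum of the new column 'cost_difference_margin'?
143

Step 1: For each record, compute cost - margin
Example calculations:
  27 - 29 = -2
  66 - 37 = 29
  8 - 48 = -40
  ...
Step 2: Sum all derived values
Step 3: Total = 143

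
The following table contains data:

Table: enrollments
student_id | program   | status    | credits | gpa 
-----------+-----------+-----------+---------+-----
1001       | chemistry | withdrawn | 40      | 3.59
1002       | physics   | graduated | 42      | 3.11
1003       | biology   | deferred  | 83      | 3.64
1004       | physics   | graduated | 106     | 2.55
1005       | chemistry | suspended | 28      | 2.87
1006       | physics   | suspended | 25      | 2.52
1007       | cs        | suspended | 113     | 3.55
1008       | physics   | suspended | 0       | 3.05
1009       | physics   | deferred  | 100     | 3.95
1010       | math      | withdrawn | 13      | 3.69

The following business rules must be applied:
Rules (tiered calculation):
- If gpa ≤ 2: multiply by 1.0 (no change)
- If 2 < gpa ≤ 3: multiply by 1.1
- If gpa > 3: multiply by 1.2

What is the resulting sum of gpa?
38.23

Step 1: Tier 1 (gpa ≤ 2): 0 records, sum = 0 × 1.0 = 0.0
Step 2: Tier 2 (2 < gpa ≤ 3): 3 records, sum = 7.94 × 1.1 = 8.73
Step 3: Tier 3 (gpa > 3): 7 records, sum = 24.58 × 1.2 = 29.5
Step 4: Final sum = 0.0 + 8.73 + 29.5 = 38.23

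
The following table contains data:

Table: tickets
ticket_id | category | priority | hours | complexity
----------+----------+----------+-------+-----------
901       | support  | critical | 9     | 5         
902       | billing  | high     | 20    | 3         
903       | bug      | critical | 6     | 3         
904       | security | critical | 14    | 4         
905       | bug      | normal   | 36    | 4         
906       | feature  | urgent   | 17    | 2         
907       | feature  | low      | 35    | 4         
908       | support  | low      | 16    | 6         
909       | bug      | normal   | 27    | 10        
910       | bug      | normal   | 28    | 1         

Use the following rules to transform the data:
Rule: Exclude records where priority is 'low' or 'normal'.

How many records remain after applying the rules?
5

Step 1: Count records to exclude
  - 2 (low) + 3 (normal) = 5 records
Step 2: Total records: 10
Step 3: Remaining = 10 - 5 = 5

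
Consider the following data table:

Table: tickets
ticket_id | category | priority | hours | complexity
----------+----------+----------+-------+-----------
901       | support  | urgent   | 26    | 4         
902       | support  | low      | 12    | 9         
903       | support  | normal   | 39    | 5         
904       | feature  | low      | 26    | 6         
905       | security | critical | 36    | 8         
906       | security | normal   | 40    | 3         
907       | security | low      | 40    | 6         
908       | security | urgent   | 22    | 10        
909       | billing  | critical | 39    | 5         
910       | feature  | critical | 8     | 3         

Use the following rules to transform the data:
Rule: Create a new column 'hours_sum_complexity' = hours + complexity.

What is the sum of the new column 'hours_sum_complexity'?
347

Step 1: For each record, compute hours + complexity
Example calculations:
  26 + 4 = 30
  12 + 9 = 21
  39 + 5 = 44
  ...
Step 2: Sum all derived values
Step 3: Total = 347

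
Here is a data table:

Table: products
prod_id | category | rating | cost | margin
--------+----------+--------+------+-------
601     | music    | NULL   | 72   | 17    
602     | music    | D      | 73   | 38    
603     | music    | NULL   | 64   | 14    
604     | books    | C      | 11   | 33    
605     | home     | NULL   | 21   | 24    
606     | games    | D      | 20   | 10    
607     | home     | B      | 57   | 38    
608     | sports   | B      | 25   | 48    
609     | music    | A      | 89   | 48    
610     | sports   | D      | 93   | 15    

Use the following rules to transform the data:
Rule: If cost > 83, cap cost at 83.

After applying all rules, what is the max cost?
83

Step 1: Original maximum cost = 93
Step 2: Apply cap at 83
Step 3: 2 records had cost > 83 and were capped
Step 4: Maximum after transformation = 83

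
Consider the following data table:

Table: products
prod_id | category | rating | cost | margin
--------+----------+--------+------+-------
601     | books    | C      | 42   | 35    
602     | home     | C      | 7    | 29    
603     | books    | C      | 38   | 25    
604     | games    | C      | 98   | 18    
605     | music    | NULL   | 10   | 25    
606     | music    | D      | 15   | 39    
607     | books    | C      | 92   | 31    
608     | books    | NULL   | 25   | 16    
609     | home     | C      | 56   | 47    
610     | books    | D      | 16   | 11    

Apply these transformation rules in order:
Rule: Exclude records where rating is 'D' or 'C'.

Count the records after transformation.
2

Step 1: Count records to exclude
  - 2 (D) + 6 (C) = 8 records
Step 2: Total records: 10
Step 3: Remaining = 10 - 8 = 2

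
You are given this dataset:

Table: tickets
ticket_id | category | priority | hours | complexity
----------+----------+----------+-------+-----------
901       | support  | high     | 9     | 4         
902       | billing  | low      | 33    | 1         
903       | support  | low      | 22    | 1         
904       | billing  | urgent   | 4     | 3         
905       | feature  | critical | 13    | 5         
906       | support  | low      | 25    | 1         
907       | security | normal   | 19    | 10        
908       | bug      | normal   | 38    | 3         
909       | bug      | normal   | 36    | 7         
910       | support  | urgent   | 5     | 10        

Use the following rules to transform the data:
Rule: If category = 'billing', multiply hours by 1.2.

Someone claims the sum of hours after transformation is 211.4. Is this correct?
Yes, the result is correct.

Step 1: Calculate the correct sum after transformation
Step 2: Apply multiplier 1.2 to records where category = 'billing'
Step 3: Correct result = 211.4
Step 4: Claimed result = 211.4
Step 5: 211.4 = 211.4 ✓
Conclusion: The claimed result is correct.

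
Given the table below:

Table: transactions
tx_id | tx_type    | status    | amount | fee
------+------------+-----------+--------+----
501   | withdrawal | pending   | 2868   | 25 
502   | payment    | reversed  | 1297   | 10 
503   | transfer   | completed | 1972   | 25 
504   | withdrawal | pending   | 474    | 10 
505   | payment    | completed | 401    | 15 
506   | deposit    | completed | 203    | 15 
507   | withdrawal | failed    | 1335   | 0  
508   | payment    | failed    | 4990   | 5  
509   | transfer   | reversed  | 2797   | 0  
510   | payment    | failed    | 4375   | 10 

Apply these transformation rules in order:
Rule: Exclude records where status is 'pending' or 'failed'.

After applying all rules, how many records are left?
5

Step 1: Count records to exclude
  - 2 (pending) + 3 (failed) = 5 records
Step 2: Total records: 10
Step 3: Remaining = 10 - 5 = 5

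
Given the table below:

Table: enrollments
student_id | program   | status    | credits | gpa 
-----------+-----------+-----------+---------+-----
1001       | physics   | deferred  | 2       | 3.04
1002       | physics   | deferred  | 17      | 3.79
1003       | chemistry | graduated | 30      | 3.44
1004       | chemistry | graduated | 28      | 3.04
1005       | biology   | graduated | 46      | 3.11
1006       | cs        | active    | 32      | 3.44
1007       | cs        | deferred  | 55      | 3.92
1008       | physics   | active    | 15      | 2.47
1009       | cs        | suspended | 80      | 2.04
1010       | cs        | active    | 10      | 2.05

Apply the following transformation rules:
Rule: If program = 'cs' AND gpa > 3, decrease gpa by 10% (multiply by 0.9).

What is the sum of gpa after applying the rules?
29.6

Step 1: Find records where program = 'cs' AND gpa > 3
Step 2: 2 records match, summing to 7.36
Step 3: After multiplier: 7.36 × 0.9 = 6.62
Step 4: Unaffected records sum: 22.98
Step 5: Final sum = 6.62 + 22.98 = 29.6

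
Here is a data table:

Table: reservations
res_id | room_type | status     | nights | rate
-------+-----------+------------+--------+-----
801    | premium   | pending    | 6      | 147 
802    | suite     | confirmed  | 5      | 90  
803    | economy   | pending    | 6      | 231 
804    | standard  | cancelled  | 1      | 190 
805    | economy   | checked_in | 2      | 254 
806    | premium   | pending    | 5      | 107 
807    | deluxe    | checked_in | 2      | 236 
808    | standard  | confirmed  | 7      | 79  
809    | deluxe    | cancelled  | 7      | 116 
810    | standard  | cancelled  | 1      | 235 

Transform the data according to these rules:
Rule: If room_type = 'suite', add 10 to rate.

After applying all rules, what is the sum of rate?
1695

Step 1: Count records where room_type = 'suite': 1
Step 2: Total bonus added: 1 × 10 = 10
Step 3: Original sum of rate: 1685
Step 4: Final sum = 1685 + 10 = 1695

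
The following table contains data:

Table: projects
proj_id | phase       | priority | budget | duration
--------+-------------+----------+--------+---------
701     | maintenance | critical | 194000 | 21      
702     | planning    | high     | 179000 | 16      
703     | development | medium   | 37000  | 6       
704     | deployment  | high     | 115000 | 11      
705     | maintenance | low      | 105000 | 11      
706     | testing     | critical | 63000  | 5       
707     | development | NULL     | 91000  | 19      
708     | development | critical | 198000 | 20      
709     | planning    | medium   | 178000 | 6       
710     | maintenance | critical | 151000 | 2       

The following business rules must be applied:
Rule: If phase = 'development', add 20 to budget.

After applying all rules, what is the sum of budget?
1311060

Step 1: Count records where phase = 'development': 3
Step 2: Total bonus added: 3 × 20 = 60
Step 3: Original sum of budget: 1311000
Step 4: Final sum = 1311000 + 60 = 1311060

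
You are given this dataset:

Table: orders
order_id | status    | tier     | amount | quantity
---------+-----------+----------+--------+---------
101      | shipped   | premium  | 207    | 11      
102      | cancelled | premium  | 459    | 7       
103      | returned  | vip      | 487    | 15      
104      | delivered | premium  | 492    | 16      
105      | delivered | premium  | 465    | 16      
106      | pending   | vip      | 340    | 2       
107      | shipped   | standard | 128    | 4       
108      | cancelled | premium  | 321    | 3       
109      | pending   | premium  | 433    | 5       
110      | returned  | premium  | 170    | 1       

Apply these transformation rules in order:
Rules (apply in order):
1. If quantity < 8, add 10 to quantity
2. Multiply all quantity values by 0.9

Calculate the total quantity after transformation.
126.0

Step 1: Apply Rule 1 - Add 10 to records with quantity < 8
  - 6 records affected: 22 + (6 × 10) = 82
  - Unaffected records: 58
  - Sum after Rule 1: 140
Step 2: Apply Rule 2 - Multiply all by 0.9
  - 140 × 0.9 = 126.0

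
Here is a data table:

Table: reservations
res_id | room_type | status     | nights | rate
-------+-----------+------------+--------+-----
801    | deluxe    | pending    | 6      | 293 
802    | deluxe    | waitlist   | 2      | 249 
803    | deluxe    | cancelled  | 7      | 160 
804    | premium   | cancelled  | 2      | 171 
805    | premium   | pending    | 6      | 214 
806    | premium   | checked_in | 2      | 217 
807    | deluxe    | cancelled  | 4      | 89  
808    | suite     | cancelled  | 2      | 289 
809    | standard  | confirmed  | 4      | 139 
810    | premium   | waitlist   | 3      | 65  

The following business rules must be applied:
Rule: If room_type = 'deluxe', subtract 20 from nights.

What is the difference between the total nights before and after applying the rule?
80

Step 1: Original sum of nights = 38
Step 2: 4 records have room_type = 'deluxe'
Step 3: Each affected record changes by -20
Step 4: Total change = 4 × -20 = -80
Step 5: New sum = 38 + -80 = -42
Step 6: Difference = |-42 - 38| = 80
        (Sum decreased by 80)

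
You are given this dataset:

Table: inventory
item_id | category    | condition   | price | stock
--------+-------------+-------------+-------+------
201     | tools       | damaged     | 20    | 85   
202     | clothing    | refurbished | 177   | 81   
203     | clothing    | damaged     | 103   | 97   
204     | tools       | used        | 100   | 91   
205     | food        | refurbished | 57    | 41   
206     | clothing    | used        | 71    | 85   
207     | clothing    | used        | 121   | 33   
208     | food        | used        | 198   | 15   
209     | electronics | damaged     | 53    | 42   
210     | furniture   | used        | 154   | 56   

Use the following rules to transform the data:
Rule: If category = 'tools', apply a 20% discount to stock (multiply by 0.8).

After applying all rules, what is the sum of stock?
590.8

Step 1: Records with category = 'tools' have total stock = 176
Step 2: Apply multiplier: 176 × 0.8 = 140.8
Step 3: Other records total: 450
Step 4: Final sum = 140.8 + 450 = 590.8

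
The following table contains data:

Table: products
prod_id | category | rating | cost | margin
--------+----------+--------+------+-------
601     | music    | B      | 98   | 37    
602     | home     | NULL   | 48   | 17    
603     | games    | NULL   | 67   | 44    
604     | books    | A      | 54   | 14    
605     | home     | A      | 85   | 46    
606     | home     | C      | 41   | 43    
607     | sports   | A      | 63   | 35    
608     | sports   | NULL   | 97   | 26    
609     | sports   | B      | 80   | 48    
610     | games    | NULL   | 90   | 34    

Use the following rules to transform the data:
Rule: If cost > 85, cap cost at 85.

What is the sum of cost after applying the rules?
693

Step 1: 3 records have cost > 85
Step 2: These records originally summed to 285
Step 3: After capping: 3 × 85 = 255
Step 4: Unaffected records sum: 438
Step 5: Final sum = 255 + 438 = 693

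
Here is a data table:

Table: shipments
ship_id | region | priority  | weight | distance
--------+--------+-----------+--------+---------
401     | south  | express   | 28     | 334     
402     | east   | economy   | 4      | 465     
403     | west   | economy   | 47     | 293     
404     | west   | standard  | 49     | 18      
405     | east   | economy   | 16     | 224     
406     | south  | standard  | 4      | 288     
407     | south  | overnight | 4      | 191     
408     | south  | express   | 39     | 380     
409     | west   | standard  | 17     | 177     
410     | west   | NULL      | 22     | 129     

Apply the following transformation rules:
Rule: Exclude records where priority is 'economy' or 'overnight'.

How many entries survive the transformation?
6

Step 1: Count records to exclude
  - 3 (economy) + 1 (overnight) = 4 records
Step 2: Total records: 10
Step 3: Remaining = 10 - 4 = 6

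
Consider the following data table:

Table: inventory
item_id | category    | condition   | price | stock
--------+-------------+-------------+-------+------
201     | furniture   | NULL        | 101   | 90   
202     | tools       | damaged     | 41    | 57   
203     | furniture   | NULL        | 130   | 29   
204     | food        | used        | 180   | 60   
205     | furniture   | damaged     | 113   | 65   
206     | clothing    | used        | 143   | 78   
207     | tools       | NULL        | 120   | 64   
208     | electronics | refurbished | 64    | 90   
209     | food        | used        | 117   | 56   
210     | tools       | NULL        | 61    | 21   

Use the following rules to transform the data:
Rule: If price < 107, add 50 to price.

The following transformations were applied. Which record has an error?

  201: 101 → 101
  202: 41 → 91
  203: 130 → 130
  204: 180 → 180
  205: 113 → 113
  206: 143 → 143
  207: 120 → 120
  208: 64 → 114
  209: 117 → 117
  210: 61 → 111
Record 201 has an error. The correct transformed value should be 151, not 101.

Step 1: Check each record against the rule
Step 2: Record 201 has price = 101
Step 3: Since 101 < 107, the bonus should have been applied
Step 4: Correct value = 151, but claimed value = 101
Conclusion: Record 201 has the error.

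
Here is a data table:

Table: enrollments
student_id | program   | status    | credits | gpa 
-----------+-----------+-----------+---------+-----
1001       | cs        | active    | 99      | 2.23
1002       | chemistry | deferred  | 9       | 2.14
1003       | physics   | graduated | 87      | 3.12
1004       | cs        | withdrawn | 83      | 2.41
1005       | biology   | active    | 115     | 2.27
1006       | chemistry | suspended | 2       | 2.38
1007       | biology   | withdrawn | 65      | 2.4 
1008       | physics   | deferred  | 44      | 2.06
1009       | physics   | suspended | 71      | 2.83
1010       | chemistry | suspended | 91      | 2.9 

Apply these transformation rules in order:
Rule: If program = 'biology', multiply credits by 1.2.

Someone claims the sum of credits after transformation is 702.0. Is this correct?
Yes, the result is correct.

Step 1: Calculate the correct sum after transformation
Step 2: Apply multiplier 1.2 to records where program = 'biology'
Step 3: Correct result = 702.0
Step 4: Claimed result = 702.0
Step 5: 702.0 = 702.0 ✓
Conclusion: The claimed result is correct.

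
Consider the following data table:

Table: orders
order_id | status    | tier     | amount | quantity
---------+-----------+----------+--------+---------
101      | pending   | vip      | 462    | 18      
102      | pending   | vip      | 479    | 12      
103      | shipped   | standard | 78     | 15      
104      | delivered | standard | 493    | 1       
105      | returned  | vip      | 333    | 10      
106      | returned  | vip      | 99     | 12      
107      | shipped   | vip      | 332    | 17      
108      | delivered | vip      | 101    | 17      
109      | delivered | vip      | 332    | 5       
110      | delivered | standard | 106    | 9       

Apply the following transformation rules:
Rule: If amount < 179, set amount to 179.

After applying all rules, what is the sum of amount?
3147

Step 1: 4 records have amount < 179
Step 2: These records originally summed to 384
Step 3: After setting to minimum: 4 × 179 = 716
Step 4: Unaffected records sum: 2431
Step 5: Final sum = 716 + 2431 = 3147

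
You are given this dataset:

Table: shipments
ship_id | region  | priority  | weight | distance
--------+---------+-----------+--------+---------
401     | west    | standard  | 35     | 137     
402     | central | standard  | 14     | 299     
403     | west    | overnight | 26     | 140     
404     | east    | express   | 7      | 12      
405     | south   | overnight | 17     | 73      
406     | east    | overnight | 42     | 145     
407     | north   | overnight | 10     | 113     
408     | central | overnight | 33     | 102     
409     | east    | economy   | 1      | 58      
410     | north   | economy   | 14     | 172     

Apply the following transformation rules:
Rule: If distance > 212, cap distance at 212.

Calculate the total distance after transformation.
1164

Step 1: 1 records have distance > 212
Step 2: These records originally summed to 299
Step 3: After capping: 1 × 212 = 212
Step 4: Unaffected records sum: 952
Step 5: Final sum = 212 + 952 = 1164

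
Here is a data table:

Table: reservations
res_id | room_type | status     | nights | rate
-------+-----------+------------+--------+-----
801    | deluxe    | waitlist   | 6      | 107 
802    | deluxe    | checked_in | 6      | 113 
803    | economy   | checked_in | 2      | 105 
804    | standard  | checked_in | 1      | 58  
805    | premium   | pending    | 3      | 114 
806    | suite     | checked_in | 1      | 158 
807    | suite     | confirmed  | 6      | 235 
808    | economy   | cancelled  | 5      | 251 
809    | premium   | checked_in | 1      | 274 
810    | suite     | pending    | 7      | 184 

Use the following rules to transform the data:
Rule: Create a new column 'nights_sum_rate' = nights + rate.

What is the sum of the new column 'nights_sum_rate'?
1637

Step 1: For each record, compute nights + rate
Example calculations:
  6 + 107 = 113
  6 + 113 = 119
  2 + 105 = 107
  ...
Step 2: Sum all derived values
Step 3: Total = 1637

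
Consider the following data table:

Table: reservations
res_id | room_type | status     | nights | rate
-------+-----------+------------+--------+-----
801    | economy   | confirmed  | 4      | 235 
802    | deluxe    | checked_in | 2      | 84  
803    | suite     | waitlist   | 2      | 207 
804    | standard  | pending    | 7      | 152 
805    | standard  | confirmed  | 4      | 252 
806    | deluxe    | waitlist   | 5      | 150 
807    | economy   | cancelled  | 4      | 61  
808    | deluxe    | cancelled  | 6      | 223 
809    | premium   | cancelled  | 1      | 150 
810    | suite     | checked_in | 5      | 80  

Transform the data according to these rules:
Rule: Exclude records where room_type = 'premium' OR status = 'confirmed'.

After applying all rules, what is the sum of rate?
957

Step 1: Find records where room_type = 'premium' OR status = 'confirmed'
Step 2: 3 records match, summing to 637
Step 3: Original sum: 1594
Step 4: Remaining sum = 1594 - 637 = 957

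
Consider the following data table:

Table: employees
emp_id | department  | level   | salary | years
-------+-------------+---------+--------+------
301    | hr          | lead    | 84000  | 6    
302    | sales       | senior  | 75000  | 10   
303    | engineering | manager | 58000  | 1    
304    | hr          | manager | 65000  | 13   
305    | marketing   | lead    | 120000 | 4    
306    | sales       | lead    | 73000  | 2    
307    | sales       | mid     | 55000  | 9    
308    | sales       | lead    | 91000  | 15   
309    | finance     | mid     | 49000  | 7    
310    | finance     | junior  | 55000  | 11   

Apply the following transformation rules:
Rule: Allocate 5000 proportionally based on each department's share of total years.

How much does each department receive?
engineering: 64.1, finance: 1153.85, hr: 1217.95, marketing: 256.41, sales: 2307.69

Step 1: Calculate total years = 78
Step 2: Calculate each department's proportion:
  engineering: 1/78 = 1.28% → 64.1
  finance: 18/78 = 23.08% → 1153.85
  hr: 19/78 = 24.36% → 1217.95
  marketing: 4/78 = 5.13% → 256.41
  sales: 36/78 = 46.15% → 2307.69
Step 3: Verify: sum of allocations ≈ 5000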